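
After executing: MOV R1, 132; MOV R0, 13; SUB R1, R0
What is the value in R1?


Register state trace:
  MOV R1, 132  → R1 = 132
  MOV R0, 13  → R0 = 13
  SUB R1, R0  → R1 = 132 - 13 = 119
Final: R1 = 119

119


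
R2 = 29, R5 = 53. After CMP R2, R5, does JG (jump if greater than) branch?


Trace:
  R2 = 29, R5 = 53
  CMP R2, R5  → compares 29 vs 53
  JG checks: is 29 greater than 53?
  29 < 53, so condition is false
Branch taken: No

No


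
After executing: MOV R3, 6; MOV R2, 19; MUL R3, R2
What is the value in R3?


Register state trace:
  MOV R3, 6  → R3 = 6
  MOV R2, 19  → R2 = 19
  MUL R3, R2  → R3 = 6 * 19 = 114
Final: R3 = 114

114


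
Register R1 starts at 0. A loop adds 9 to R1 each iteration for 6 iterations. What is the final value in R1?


Starting value: R1 = 0
  Iter 1: R1 = 0 + 9 = 9
  Iter 2: R1 = 9 + 9 = 18
  Iter 3: R1 = 18 + 9 = 27
  Iter 4: R1 = 27 + 9 = 36
  Iter 5: R1 = 36 + 9 = 45
  Iter 6: R1 = 45 + 9 = 54
Final: R1 = 54

54


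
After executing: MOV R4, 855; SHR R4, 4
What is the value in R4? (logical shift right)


Register state trace:
  MOV R4, 855  → R4 = 855
  SHR R4, 4  → R4 = 855 >> 4 = 855 // 2^4 = 53
Final: R4 = 53

53


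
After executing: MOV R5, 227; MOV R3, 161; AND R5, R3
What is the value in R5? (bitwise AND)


Register state trace:
  MOV R5, 227  → R5 = 227 (0b11100011)
  MOV R3, 161  → R3 = 161 (0b10100001)
  AND R5, R3  → R5 = 227 AND 161 = 161 (0b10100001)
Final: R5 = 161

161


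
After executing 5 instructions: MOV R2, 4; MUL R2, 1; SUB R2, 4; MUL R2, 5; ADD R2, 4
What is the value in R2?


Register state trace:
  MOV R2, 4  → R2 = 4
  MUL R2, 1  → R2 = 4 * 1 = 4
  SUB R2, 4  → R2 = 4 - 4 = 0
  MUL R2, 5  → R2 = 0 * 5 = 0
  ADD R2, 4  → R2 = 0 + 4 = 4
Final: R2 = 4

4


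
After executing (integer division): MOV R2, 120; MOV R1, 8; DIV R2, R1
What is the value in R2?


Register state trace:
  MOV R2, 120  → R2 = 120
  MOV R1, 8  → R1 = 8
  DIV R2, R1  → R2 = 120 // 8 = 15
Final: R2 = 15

15


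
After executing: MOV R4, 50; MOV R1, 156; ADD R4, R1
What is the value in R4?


Register state trace:
  MOV R4, 50  → R4 = 50
  MOV R1, 156  → R1 = 156
  ADD R4, R1  → R4 = 50 + 156 = 206
Final: R4 = 206

206


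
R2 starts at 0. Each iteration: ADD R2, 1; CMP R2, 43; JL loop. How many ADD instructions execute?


Loop trace (R2 starts at 0, target 43, step 1):
  ADD #1: R2 = 0 + 1 = 1  → 1 < 43, loop
  ADD #2: R2 = 1 + 1 = 2  → 2 < 43, loop
  ADD #3: R2 = 2 + 1 = 3  → 3 < 43, loop
  ADD #4: R2 = 3 + 1 = 4  → 4 < 43, loop
  ADD #5: R2 = 4 + 1 = 5  → 5 < 43, loop
  ADD #6: R2 = 5 + 1 = 6  → 6 < 43, loop
  ADD #7: R2 = 6 + 1 = 7  → 7 < 43, loop
  ADD #8: R2 = 7 + 1 = 8  → 8 < 43, loop
  ADD #9: R2 = 8 + 1 = 9  → 9 < 43, loop
  ADD #10: R2 = 9 + 1 = 10  → 10 < 43, loop
  ADD #11: R2 = 10 + 1 = 11  → 11 < 43, loop
  ADD #12: R2 = 11 + 1 = 12  → 12 < 43, loop
  ADD #13: R2 = 12 + 1 = 13  → 13 < 43, loop
  ADD #14: R2 = 13 + 1 = 14  → 14 < 43, loop
  ADD #15: R2 = 14 + 1 = 15  → 15 < 43, loop
  ADD #16: R2 = 15 + 1 = 16  → 16 < 43, loop
  ADD #17: R2 = 16 + 1 = 17  → 17 < 43, loop
  ADD #18: R2 = 17 + 1 = 18  → 18 < 43, loop
  ADD #19: R2 = 18 + 1 = 19  → 19 < 43, loop
  ADD #20: R2 = 19 + 1 = 20  → 20 < 43, loop
  ADD #21: R2 = 20 + 1 = 21  → 21 < 43, loop
  ADD #22: R2 = 21 + 1 = 22  → 22 < 43, loop
  ADD #23: R2 = 22 + 1 = 23  → 23 < 43, loop
  ADD #24: R2 = 23 + 1 = 24  → 24 < 43, loop
  ADD #25: R2 = 24 + 1 = 25  → 25 < 43, loop
  ADD #26: R2 = 25 + 1 = 26  → 26 < 43, loop
  ADD #27: R2 = 26 + 1 = 27  → 27 < 43, loop
  ADD #28: R2 = 27 + 1 = 28  → 28 < 43, loop
  ADD #29: R2 = 28 + 1 = 29  → 29 < 43, loop
  ADD #30: R2 = 29 + 1 = 30  → 30 < 43, loop
  ADD #31: R2 = 30 + 1 = 31  → 31 < 43, loop
  ADD #32: R2 = 31 + 1 = 32  → 32 < 43, loop
  ADD #33: R2 = 32 + 1 = 33  → 33 < 43, loop
  ADD #34: R2 = 33 + 1 = 34  → 34 < 43, loop
  ADD #35: R2 = 34 + 1 = 35  → 35 < 43, loop
  ADD #36: R2 = 35 + 1 = 36  → 36 < 43, loop
  ADD #37: R2 = 36 + 1 = 37  → 37 < 43, loop
  ADD #38: R2 = 37 + 1 = 38  → 38 < 43, loop
  ADD #39: R2 = 38 + 1 = 39  → 39 < 43, loop
  ADD #40: R2 = 39 + 1 = 40  → 40 < 43, loop
  ADD #41: R2 = 40 + 1 = 41  → 41 < 43, loop
  ADD #42: R2 = 41 + 1 = 42  → 42 < 43, loop
  ADD #43: R2 = 42 + 1 = 43  → 43 >= 43, exit
Total ADD instructions: 43

43


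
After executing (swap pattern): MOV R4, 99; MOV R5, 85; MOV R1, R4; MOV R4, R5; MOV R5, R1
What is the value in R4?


Register state trace (swap pattern):
  MOV R4, 99  → R4 = 99
  MOV R5, 85  → R5 = 85
  MOV R1, R4  → R1 = 99  (save R4)
  MOV R4, R5  → R4 = 85  (R4 gets R5's value)
  MOV R5, R1  → R5 = 99  (R5 gets saved value)
Final: R4 = 85

85


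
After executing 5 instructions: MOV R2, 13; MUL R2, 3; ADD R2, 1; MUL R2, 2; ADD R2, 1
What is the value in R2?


Register state trace:
  MOV R2, 13  → R2 = 13
  MUL R2, 3  → R2 = 13 * 3 = 39
  ADD R2, 1  → R2 = 39 + 1 = 40
  MUL R2, 2  → R2 = 40 * 2 = 80
  ADD R2, 1  → R2 = 80 + 1 = 81
Final: R2 = 81

81


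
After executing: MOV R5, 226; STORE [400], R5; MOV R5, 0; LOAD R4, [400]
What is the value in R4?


Register and memory trace:
  MOV R5, 226  → R5 = 226
  STORE [400], R5  → mem[400] = 226
  MOV R5, 0  → R5 = 0
  LOAD R4, [400]  → R4 = mem[400] = 226
Final: R4 = 226

226


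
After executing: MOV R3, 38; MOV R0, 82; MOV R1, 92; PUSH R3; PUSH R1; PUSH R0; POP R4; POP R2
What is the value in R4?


Stack trace (top is rightmost):
  MOV R3, 38  → R3 = 38
  MOV R0, 82  → R0 = 82
  MOV R1, 92  → R1 = 92
  PUSH R3  → stack: [38]
  PUSH R1  → stack: [38, 92]
  PUSH R0  → stack: [38, 92, 82]
  POP R4  → R4 = 82, stack: [38, 92]
  POP R2  → R2 = 92, stack: [38]
Final: R4 = 82

82


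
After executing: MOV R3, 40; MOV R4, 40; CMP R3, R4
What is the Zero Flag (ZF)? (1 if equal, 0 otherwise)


Register state trace:
  MOV R3, 40  → R3 = 40
  MOV R4, 40  → R4 = 40
  CMP R3, R4  → computes 40 - 40 = 0
  Result is zero, so values are equal
ZF = 1

1


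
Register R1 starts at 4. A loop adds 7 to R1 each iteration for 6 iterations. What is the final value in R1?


Starting value: R1 = 4
  Iter 1: R1 = 4 + 7 = 11
  Iter 2: R1 = 11 + 7 = 18
  Iter 3: R1 = 18 + 7 = 25
  Iter 4: R1 = 25 + 7 = 32
  Iter 5: R1 = 32 + 7 = 39
  Iter 6: R1 = 39 + 7 = 46
Final: R1 = 46

46


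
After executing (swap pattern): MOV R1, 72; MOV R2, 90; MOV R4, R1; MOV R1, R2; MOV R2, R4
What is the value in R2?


Register state trace (swap pattern):
  MOV R1, 72  → R1 = 72
  MOV R2, 90  → R2 = 90
  MOV R4, R1  → R4 = 72  (save R1)
  MOV R1, R2  → R1 = 90  (R1 gets R2's value)
  MOV R2, R4  → R2 = 72  (R2 gets saved value)
Final: R2 = 72

72


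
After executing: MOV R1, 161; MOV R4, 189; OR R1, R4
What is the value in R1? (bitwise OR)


Register state trace:
  MOV R1, 161  → R1 = 161 (0b10100001)
  MOV R4, 189  → R4 = 189 (0b10111101)
  OR R1, R4   → R1 = 161 OR 189 = 189 (0b10111101)
Final: R1 = 189

189


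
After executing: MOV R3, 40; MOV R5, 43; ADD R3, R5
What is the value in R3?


Register state trace:
  MOV R3, 40  → R3 = 40
  MOV R5, 43  → R5 = 43
  ADD R3, R5  → R3 = 40 + 43 = 83
Final: R3 = 83

83


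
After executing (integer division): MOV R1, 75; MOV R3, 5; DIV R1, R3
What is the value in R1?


Register state trace:
  MOV R1, 75  → R1 = 75
  MOV R3, 5  → R3 = 5
  DIV R1, R3  → R1 = 75 // 5 = 15
Final: R1 = 15

15


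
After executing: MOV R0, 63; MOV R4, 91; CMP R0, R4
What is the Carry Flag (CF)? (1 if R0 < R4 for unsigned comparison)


Register state trace:
  MOV R0, 63  → R0 = 63
  MOV R4, 91  → R4 = 91
  CMP R0, R4  → unsigned 63 - 91: borrow occurs
  63 < 91, so CF = 1
CF = 1

1


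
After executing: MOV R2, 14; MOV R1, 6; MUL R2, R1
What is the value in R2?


Register state trace:
  MOV R2, 14  → R2 = 14
  MOV R1, 6  → R1 = 6
  MUL R2, R1  → R2 = 14 * 6 = 84
Final: R2 = 84

84


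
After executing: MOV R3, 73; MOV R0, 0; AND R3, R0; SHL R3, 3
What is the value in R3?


Register state trace:
  MOV R3, 73  → R3 = 73 (0b01001001)
  MOV R0, 0  → R0 = 0 (0b00000000)
  AND R3, R0  → R3 = 73 AND 0 = 0 (0b00000000)
  SHL R3, 3  → R3 = 0 << 3 = 0
Final: R3 = 0

0


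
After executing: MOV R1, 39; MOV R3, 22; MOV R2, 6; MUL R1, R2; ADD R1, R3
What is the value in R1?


Register state trace:
  MOV R1, 39  → R1 = 39
  MOV R3, 22  → R3 = 22
  MOV R2, 6  → R2 = 6
  MUL R1, R2  → R1 = 39 * 6 = 234
  ADD R1, R3  → R1 = 234 + 22 = 256
Final: R1 = 256

256


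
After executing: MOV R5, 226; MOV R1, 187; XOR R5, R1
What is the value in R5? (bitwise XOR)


Register state trace:
  MOV R5, 226  → R5 = 226 (0b11100010)
  MOV R1, 187  → R1 = 187 (0b10111011)
  XOR R5, R1  → R5 = 226 XOR 187 = 89 (0b01011001)
Final: R5 = 89

89


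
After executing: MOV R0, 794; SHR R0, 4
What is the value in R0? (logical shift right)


Register state trace:
  MOV R0, 794  → R0 = 794
  SHR R0, 4  → R0 = 794 >> 4 = 794 // 2^4 = 49
Final: R0 = 49

49


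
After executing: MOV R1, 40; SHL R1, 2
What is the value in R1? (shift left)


Register state trace:
  MOV R1, 40  → R1 = 40
  SHL R1, 2  → R1 = 40 << 2 = 40 * 2^2 = 160
Final: R1 = 160

160


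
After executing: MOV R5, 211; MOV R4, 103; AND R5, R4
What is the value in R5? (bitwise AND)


Register state trace:
  MOV R5, 211  → R5 = 211 (0b11010011)
  MOV R4, 103  → R4 = 103 (0b01100111)
  AND R5, R4  → R5 = 211 AND 103 = 67 (0b01000011)
Final: R5 = 67

67


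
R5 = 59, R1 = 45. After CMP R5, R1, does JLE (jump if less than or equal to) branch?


Trace:
  R5 = 59, R1 = 45
  CMP R5, R1  → compares 59 vs 45
  JLE checks: is 59 less than or equal to 45?
  59 > 45, so condition is false
Branch taken: No

No


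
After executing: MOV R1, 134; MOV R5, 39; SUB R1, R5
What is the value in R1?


Register state trace:
  MOV R1, 134  → R1 = 134
  MOV R5, 39  → R5 = 39
  SUB R1, R5  → R1 = 134 - 39 = 95
Final: R1 = 95

95


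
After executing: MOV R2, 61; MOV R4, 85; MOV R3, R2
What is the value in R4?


Register state trace:
  MOV R2, 61  → R2 = 61
  MOV R4, 85  → R4 = 85
  MOV R3, R2  → R3 = 61
Final: R4 = 85

85


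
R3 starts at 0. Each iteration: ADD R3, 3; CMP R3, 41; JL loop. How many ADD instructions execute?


Loop trace (R3 starts at 0, target 41, step 3):
  ADD #1: R3 = 0 + 3 = 3  → 3 < 41, loop
  ADD #2: R3 = 3 + 3 = 6  → 6 < 41, loop
  ADD #3: R3 = 6 + 3 = 9  → 9 < 41, loop
  ADD #4: R3 = 9 + 3 = 12  → 12 < 41, loop
  ADD #5: R3 = 12 + 3 = 15  → 15 < 41, loop
  ADD #6: R3 = 15 + 3 = 18  → 18 < 41, loop
  ADD #7: R3 = 18 + 3 = 21  → 21 < 41, loop
  ADD #8: R3 = 21 + 3 = 24  → 24 < 41, loop
  ADD #9: R3 = 24 + 3 = 27  → 27 < 41, loop
  ADD #10: R3 = 27 + 3 = 30  → 30 < 41, loop
  ADD #11: R3 = 30 + 3 = 33  → 33 < 41, loop
  ADD #12: R3 = 33 + 3 = 36  → 36 < 41, loop
  ADD #13: R3 = 36 + 3 = 39  → 39 < 41, loop
  ADD #14: R3 = 39 + 3 = 42  → 42 >= 41, exit
Total ADD instructions: 14

14


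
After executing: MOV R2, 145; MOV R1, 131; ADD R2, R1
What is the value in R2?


Register state trace:
  MOV R2, 145  → R2 = 145
  MOV R1, 131  → R1 = 131
  ADD R2, R1  → R2 = 145 + 131 = 276
Final: R2 = 276

276


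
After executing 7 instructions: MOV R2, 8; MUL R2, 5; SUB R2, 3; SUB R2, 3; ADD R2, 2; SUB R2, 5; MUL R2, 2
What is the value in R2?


Register state trace:
  MOV R2, 8  → R2 = 8
  MUL R2, 5  → R2 = 8 * 5 = 40
  SUB R2, 3  → R2 = 40 - 3 = 37
  SUB R2, 3  → R2 = 37 - 3 = 34
  ADD R2, 2  → R2 = 34 + 2 = 36
  SUB R2, 5  → R2 = 36 - 5 = 31
  MUL R2, 2  → R2 = 31 * 2 = 62
Final: R2 = 62

62


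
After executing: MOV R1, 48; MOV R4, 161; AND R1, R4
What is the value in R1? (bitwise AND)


Register state trace:
  MOV R1, 48  → R1 = 48 (0b00110000)
  MOV R4, 161  → R4 = 161 (0b10100001)
  AND R1, R4  → R1 = 48 AND 161 = 32 (0b00100000)
Final: R1 = 32

32


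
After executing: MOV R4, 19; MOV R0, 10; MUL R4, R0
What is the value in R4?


Register state trace:
  MOV R4, 19  → R4 = 19
  MOV R0, 10  → R0 = 10
  MUL R4, R0  → R4 = 19 * 10 = 190
Final: R4 = 190

190


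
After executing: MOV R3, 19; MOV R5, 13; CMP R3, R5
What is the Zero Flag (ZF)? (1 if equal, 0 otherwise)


Register state trace:
  MOV R3, 19  → R3 = 19
  MOV R5, 13  → R5 = 13
  CMP R3, R5  → computes 19 - 13 = 6
  Result is nonzero, so values are not equal
ZF = 0

0


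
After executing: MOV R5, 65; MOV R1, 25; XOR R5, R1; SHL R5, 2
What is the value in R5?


Register state trace:
  MOV R5, 65  → R5 = 65 (0b01000001)
  MOV R1, 25  → R1 = 25 (0b00011001)
  XOR R5, R1  → R5 = 65 XOR 25 = 88 (0b01011000)
  SHL R5, 2  → R5 = 88 << 2 = 352
Final: R5 = 352

352


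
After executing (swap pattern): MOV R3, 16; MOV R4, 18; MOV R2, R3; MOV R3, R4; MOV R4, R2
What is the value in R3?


Register state trace (swap pattern):
  MOV R3, 16  → R3 = 16
  MOV R4, 18  → R4 = 18
  MOV R2, R3  → R2 = 16  (save R3)
  MOV R3, R4  → R3 = 18  (R3 gets R4's value)
  MOV R4, R2  → R4 = 16  (R4 gets saved value)
Final: R3 = 18

18


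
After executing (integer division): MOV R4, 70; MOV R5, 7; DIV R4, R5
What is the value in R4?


Register state trace:
  MOV R4, 70  → R4 = 70
  MOV R5, 7  → R5 = 7
  DIV R4, R5  → R4 = 70 // 7 = 10
Final: R4 = 10

10


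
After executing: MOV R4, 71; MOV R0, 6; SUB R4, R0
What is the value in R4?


Register state trace:
  MOV R4, 71  → R4 = 71
  MOV R0, 6  → R0 = 6
  SUB R4, R0  → R4 = 71 - 6 = 65
Final: R4 = 65

65


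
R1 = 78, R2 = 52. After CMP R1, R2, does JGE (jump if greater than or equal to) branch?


Trace:
  R1 = 78, R2 = 52
  CMP R1, R2  → compares 78 vs 52
  JGE checks: is 78 greater than or equal to 52?
  78 > 52, so condition is true
Branch taken: Yes

Yes


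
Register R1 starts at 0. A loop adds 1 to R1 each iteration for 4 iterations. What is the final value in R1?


Starting value: R1 = 0
  Iter 1: R1 = 0 + 1 = 1
  Iter 2: R1 = 1 + 1 = 2
  Iter 3: R1 = 2 + 1 = 3
  Iter 4: R1 = 3 + 1 = 4
Final: R1 = 4

4


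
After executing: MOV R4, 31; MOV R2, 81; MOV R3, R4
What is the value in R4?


Register state trace:
  MOV R4, 31  → R4 = 31
  MOV R2, 81  → R2 = 81
  MOV R3, R4  → R3 = 31
Final: R4 = 31

31


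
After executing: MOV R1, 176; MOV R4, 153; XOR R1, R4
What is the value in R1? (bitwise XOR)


Register state trace:
  MOV R1, 176  → R1 = 176 (0b10110000)
  MOV R4, 153  → R4 = 153 (0b10011001)
  XOR R1, R4  → R1 = 176 XOR 153 = 41 (0b00101001)
Final: R1 = 41

41


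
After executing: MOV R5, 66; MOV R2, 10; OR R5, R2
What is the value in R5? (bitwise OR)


Register state trace:
  MOV R5, 66  → R5 = 66 (0b01000010)
  MOV R2, 10  → R2 = 10 (0b00001010)
  OR R5, R2   → R5 = 66 OR 10 = 74 (0b01001010)
Final: R5 = 74

74


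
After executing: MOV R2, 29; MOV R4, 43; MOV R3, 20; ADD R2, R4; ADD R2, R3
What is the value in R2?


Register state trace:
  MOV R2, 29  → R2 = 29
  MOV R4, 43  → R4 = 43
  MOV R3, 20  → R3 = 20
  ADD R2, R4  → R2 = 29 + 43 = 72
  ADD R2, R3  → R2 = 72 + 20 = 92
Final: R2 = 92

92


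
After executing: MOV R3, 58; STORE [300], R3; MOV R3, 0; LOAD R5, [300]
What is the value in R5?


Register and memory trace:
  MOV R3, 58  → R3 = 58
  STORE [300], R3  → mem[300] = 58
  MOV R3, 0  → R3 = 0
  LOAD R5, [300]  → R5 = mem[300] = 58
Final: R5 = 58

58


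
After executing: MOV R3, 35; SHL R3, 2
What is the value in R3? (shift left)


Register state trace:
  MOV R3, 35  → R3 = 35
  SHL R3, 2  → R3 = 35 << 2 = 35 * 2^2 = 140
Final: R3 = 140

140


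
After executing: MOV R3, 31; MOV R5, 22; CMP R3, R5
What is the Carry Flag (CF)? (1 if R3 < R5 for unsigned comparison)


Register state trace:
  MOV R3, 31  → R3 = 31
  MOV R5, 22  → R5 = 22
  CMP R3, R5  → unsigned 31 - 22: no borrow
  31 >= 22, so CF = 0
CF = 0

0


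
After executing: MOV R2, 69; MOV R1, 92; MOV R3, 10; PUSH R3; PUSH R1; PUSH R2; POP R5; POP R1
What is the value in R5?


Stack trace (top is rightmost):
  MOV R2, 69  → R2 = 69
  MOV R1, 92  → R1 = 92
  MOV R3, 10  → R3 = 10
  PUSH R3  → stack: [10]
  PUSH R1  → stack: [10, 92]
  PUSH R2  → stack: [10, 92, 69]
  POP R5  → R5 = 69, stack: [10, 92]
  POP R1  → R1 = 92, stack: [10]
Final: R5 = 69

69


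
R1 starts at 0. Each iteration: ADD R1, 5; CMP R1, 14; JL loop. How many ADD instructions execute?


Loop trace (R1 starts at 0, target 14, step 5):
  ADD #1: R1 = 0 + 5 = 5  → 5 < 14, loop
  ADD #2: R1 = 5 + 5 = 10  → 10 < 14, loop
  ADD #3: R1 = 10 + 5 = 15  → 15 >= 14, exit
Total ADD instructions: 3

3


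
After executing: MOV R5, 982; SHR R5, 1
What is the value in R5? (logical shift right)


Register state trace:
  MOV R5, 982  → R5 = 982
  SHR R5, 1  → R5 = 982 >> 1 = 982 // 2^1 = 491
Final: R5 = 491

491


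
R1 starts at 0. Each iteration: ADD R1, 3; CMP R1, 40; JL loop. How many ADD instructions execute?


Loop trace (R1 starts at 0, target 40, step 3):
  ADD #1: R1 = 0 + 3 = 3  → 3 < 40, loop
  ADD #2: R1 = 3 + 3 = 6  → 6 < 40, loop
  ADD #3: R1 = 6 + 3 = 9  → 9 < 40, loop
  ADD #4: R1 = 9 + 3 = 12  → 12 < 40, loop
  ADD #5: R1 = 12 + 3 = 15  → 15 < 40, loop
  ADD #6: R1 = 15 + 3 = 18  → 18 < 40, loop
  ADD #7: R1 = 18 + 3 = 21  → 21 < 40, loop
  ADD #8: R1 = 21 + 3 = 24  → 24 < 40, loop
  ADD #9: R1 = 24 + 3 = 27  → 27 < 40, loop
  ADD #10: R1 = 27 + 3 = 30  → 30 < 40, loop
  ADD #11: R1 = 30 + 3 = 33  → 33 < 40, loop
  ADD #12: R1 = 33 + 3 = 36  → 36 < 40, loop
  ADD #13: R1 = 36 + 3 = 39  → 39 < 40, loop
  ADD #14: R1 = 39 + 3 = 42  → 42 >= 40, exit
Total ADD instructions: 14

14


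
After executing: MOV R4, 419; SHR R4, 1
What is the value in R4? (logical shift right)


Register state trace:
  MOV R4, 419  → R4 = 419
  SHR R4, 1  → R4 = 419 >> 1 = 419 // 2^1 = 209
Final: R4 = 209

209


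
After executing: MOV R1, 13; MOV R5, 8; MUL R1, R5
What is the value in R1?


Register state trace:
  MOV R1, 13  → R1 = 13
  MOV R5, 8  → R5 = 8
  MUL R1, R5  → R1 = 13 * 8 = 104
Final: R1 = 104

104


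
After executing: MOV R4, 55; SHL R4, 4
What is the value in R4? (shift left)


Register state trace:
  MOV R4, 55  → R4 = 55
  SHL R4, 4  → R4 = 55 << 4 = 55 * 2^4 = 880
Final: R4 = 880

880


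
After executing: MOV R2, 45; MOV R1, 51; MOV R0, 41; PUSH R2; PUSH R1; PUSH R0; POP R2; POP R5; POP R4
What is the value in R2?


Stack trace (top is rightmost):
  MOV R2, 45  → R2 = 45
  MOV R1, 51  → R1 = 51
  MOV R0, 41  → R0 = 41
  PUSH R2  → stack: [45]
  PUSH R1  → stack: [45, 51]
  PUSH R0  → stack: [45, 51, 41]
  POP R2  → R2 = 41, stack: [45, 51]
  POP R5  → R5 = 51, stack: [45]
  POP R4  → R4 = 45, stack: []
Final: R2 = 41

41


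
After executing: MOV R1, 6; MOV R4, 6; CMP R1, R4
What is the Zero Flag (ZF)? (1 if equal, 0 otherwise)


Register state trace:
  MOV R1, 6  → R1 = 6
  MOV R4, 6  → R4 = 6
  CMP R1, R4  → computes 6 - 6 = 0
  Result is zero, so values are equal
ZF = 1

1


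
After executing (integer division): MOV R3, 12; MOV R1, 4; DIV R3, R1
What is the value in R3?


Register state trace:
  MOV R3, 12  → R3 = 12
  MOV R1, 4  → R1 = 4
  DIV R3, R1  → R3 = 12 // 4 = 3
Final: R3 = 3

3


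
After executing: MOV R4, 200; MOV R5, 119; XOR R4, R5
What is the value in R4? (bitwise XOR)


Register state trace:
  MOV R4, 200  → R4 = 200 (0b11001000)
  MOV R5, 119  → R5 = 119 (0b01110111)
  XOR R4, R5  → R4 = 200 XOR 119 = 191 (0b10111111)
Final: R4 = 191

191


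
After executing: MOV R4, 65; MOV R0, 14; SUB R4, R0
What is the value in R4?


Register state trace:
  MOV R4, 65  → R4 = 65
  MOV R0, 14  → R0 = 14
  SUB R4, R0  → R4 = 65 - 14 = 51
Final: R4 = 51

51


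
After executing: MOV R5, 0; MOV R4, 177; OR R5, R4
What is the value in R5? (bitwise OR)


Register state trace:
  MOV R5, 0  → R5 = 0 (0b00000000)
  MOV R4, 177  → R4 = 177 (0b10110001)
  OR R5, R4   → R5 = 0 OR 177 = 177 (0b10110001)
Final: R5 = 177

177


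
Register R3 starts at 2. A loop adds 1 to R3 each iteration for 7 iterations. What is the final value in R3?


Starting value: R3 = 2
  Iter 1: R3 = 2 + 1 = 3
  Iter 2: R3 = 3 + 1 = 4
  Iter 3: R3 = 4 + 1 = 5
  Iter 4: R3 = 5 + 1 = 6
  Iter 5: R3 = 6 + 1 = 7
  Iter 6: R3 = 7 + 1 = 8
  Iter 7: R3 = 8 + 1 = 9
Final: R3 = 9

9


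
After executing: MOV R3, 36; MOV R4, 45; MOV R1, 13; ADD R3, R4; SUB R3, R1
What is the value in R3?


Register state trace:
  MOV R3, 36  → R3 = 36
  MOV R4, 45  → R4 = 45
  MOV R1, 13  → R1 = 13
  ADD R3, R4  → R3 = 36 + 45 = 81
  SUB R3, R1  → R3 = 81 - 13 = 68
Final: R3 = 68

68


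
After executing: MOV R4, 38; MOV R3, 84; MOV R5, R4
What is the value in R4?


Register state trace:
  MOV R4, 38  → R4 = 38
  MOV R3, 84  → R3 = 84
  MOV R5, R4  → R5 = 38
Final: R4 = 38

38


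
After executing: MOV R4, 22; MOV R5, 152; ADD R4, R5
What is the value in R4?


Register state trace:
  MOV R4, 22  → R4 = 22
  MOV R5, 152  → R5 = 152
  ADD R4, R5  → R4 = 22 + 152 = 174
Final: R4 = 174

174


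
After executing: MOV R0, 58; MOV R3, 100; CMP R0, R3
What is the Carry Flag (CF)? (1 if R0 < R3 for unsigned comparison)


Register state trace:
  MOV R0, 58  → R0 = 58
  MOV R3, 100  → R3 = 100
  CMP R0, R3  → unsigned 58 - 100: borrow occurs
  58 < 100, so CF = 1
CF = 1

1


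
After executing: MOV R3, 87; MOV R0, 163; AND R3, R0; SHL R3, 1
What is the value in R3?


Register state trace:
  MOV R3, 87  → R3 = 87 (0b01010111)
  MOV R0, 163  → R0 = 163 (0b10100011)
  AND R3, R0  → R3 = 87 AND 163 = 3 (0b00000011)
  SHL R3, 1  → R3 = 3 << 1 = 6
Final: R3 = 6

6


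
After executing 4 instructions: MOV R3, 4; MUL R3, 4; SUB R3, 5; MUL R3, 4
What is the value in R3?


Register state trace:
  MOV R3, 4  → R3 = 4
  MUL R3, 4  → R3 = 4 * 4 = 16
  SUB R3, 5  → R3 = 16 - 5 = 11
  MUL R3, 4  → R3 = 11 * 4 = 44
Final: R3 = 44

44


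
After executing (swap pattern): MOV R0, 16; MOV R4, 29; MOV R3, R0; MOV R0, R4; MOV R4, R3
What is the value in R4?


Register state trace (swap pattern):
  MOV R0, 16  → R0 = 16
  MOV R4, 29  → R4 = 29
  MOV R3, R0  → R3 = 16  (save R0)
  MOV R0, R4  → R0 = 29  (R0 gets R4's value)
  MOV R4, R3  → R4 = 16  (R4 gets saved value)
Final: R4 = 16

16


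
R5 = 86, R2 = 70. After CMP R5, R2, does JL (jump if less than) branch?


Trace:
  R5 = 86, R2 = 70
  CMP R5, R2  → compares 86 vs 70
  JL checks: is 86 less than 70?
  86 > 70, so condition is false
Branch taken: No

No


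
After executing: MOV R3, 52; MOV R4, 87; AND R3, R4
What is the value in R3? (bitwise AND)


Register state trace:
  MOV R3, 52  → R3 = 52 (0b00110100)
  MOV R4, 87  → R4 = 87 (0b01010111)
  AND R3, R4  → R3 = 52 AND 87 = 20 (0b00010100)
Final: R3 = 20

20


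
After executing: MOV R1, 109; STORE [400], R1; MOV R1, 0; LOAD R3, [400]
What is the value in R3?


Register and memory trace:
  MOV R1, 109  → R1 = 109
  STORE [400], R1  → mem[400] = 109
  MOV R1, 0  → R1 = 0
  LOAD R3, [400]  → R3 = mem[400] = 109
Final: R3 = 109

109


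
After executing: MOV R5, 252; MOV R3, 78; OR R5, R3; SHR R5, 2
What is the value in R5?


Register state trace:
  MOV R5, 252  → R5 = 252 (0b11111100)
  MOV R3, 78  → R3 = 78 (0b01001110)
  OR R5, R3  → R5 = 252 OR 78 = 254 (0b11111110)
  SHR R5, 2  → R5 = 254 >> 2 = 63
Final: R5 = 63

63


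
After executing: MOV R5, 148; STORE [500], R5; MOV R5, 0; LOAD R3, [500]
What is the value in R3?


Register and memory trace:
  MOV R5, 148  → R5 = 148
  STORE [500], R5  → mem[500] = 148
  MOV R5, 0  → R5 = 0
  LOAD R3, [500]  → R3 = mem[500] = 148
Final: R3 = 148

148


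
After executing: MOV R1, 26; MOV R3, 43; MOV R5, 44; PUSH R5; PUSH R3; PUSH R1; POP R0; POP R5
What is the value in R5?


Stack trace (top is rightmost):
  MOV R1, 26  → R1 = 26
  MOV R3, 43  → R3 = 43
  MOV R5, 44  → R5 = 44
  PUSH R5  → stack: [44]
  PUSH R3  → stack: [44, 43]
  PUSH R1  → stack: [44, 43, 26]
  POP R0  → R0 = 26, stack: [44, 43]
  POP R5  → R5 = 43, stack: [44]
Final: R5 = 43

43


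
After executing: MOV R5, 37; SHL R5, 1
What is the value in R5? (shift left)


Register state trace:
  MOV R5, 37  → R5 = 37
  SHL R5, 1  → R5 = 37 << 1 = 37 * 2^1 = 74
Final: R5 = 74

74


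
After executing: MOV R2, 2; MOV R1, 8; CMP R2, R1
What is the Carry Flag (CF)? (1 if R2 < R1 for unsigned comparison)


Register state trace:
  MOV R2, 2  → R2 = 2
  MOV R1, 8  → R1 = 8
  CMP R2, R1  → unsigned 2 - 8: borrow occurs
  2 < 8, so CF = 1
CF = 1

1


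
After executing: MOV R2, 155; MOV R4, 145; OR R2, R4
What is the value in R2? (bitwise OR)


Register state trace:
  MOV R2, 155  → R2 = 155 (0b10011011)
  MOV R4, 145  → R4 = 145 (0b10010001)
  OR R2, R4   → R2 = 155 OR 145 = 155 (0b10011011)
Final: R2 = 155

155


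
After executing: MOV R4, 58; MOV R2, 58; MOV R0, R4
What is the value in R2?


Register state trace:
  MOV R4, 58  → R4 = 58
  MOV R2, 58  → R2 = 58
  MOV R0, R4  → R0 = 58
Final: R2 = 58

58


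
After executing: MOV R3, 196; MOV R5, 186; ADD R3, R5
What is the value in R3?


Register state trace:
  MOV R3, 196  → R3 = 196
  MOV R5, 186  → R5 = 186
  ADD R3, R5  → R3 = 196 + 186 = 382
Final: R3 = 382

382


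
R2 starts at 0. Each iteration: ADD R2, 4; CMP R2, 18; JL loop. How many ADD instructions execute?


Loop trace (R2 starts at 0, target 18, step 4):
  ADD #1: R2 = 0 + 4 = 4  → 4 < 18, loop
  ADD #2: R2 = 4 + 4 = 8  → 8 < 18, loop
  ADD #3: R2 = 8 + 4 = 12  → 12 < 18, loop
  ADD #4: R2 = 12 + 4 = 16  → 16 < 18, loop
  ADD #5: R2 = 16 + 4 = 20  → 20 >= 18, exit
Total ADD instructions: 5

5


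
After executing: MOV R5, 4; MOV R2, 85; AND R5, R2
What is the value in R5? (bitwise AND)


Register state trace:
  MOV R5, 4  → R5 = 4 (0b00000100)
  MOV R2, 85  → R2 = 85 (0b01010101)
  AND R5, R2  → R5 = 4 AND 85 = 4 (0b00000100)
Final: R5 = 4

4


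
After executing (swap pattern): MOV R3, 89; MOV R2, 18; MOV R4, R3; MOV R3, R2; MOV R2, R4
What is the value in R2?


Register state trace (swap pattern):
  MOV R3, 89  → R3 = 89
  MOV R2, 18  → R2 = 18
  MOV R4, R3  → R4 = 89  (save R3)
  MOV R3, R2  → R3 = 18  (R3 gets R2's value)
  MOV R2, R4  → R2 = 89  (R2 gets saved value)
Final: R2 = 89

89


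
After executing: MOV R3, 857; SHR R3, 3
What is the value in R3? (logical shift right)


Register state trace:
  MOV R3, 857  → R3 = 857
  SHR R3, 3  → R3 = 857 >> 3 = 857 // 2^3 = 107
Final: R3 = 107

107


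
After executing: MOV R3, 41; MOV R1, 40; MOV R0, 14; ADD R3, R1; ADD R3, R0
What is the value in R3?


Register state trace:
  MOV R3, 41  → R3 = 41
  MOV R1, 40  → R1 = 40
  MOV R0, 14  → R0 = 14
  ADD R3, R1  → R3 = 41 + 40 = 81
  ADD R3, R0  → R3 = 81 + 14 = 95
Final: R3 = 95

95


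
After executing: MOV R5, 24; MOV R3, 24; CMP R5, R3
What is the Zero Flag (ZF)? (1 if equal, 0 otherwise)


Register state trace:
  MOV R5, 24  → R5 = 24
  MOV R3, 24  → R3 = 24
  CMP R5, R3  → computes 24 - 24 = 0
  Result is zero, so values are equal
ZF = 1

1


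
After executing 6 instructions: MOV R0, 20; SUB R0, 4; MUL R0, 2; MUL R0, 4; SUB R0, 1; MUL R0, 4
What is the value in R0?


Register state trace:
  MOV R0, 20  → R0 = 20
  SUB R0, 4  → R0 = 20 - 4 = 16
  MUL R0, 2  → R0 = 16 * 2 = 32
  MUL R0, 4  → R0 = 32 * 4 = 128
  SUB R0, 1  → R0 = 128 - 1 = 127
  MUL R0, 4  → R0 = 127 * 4 = 508
Final: R0 = 508

508


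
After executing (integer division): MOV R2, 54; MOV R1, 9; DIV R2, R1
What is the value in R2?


Register state trace:
  MOV R2, 54  → R2 = 54
  MOV R1, 9  → R1 = 9
  DIV R2, R1  → R2 = 54 // 9 = 6
Final: R2 = 6

6


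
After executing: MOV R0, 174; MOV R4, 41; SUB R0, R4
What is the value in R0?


Register state trace:
  MOV R0, 174  → R0 = 174
  MOV R4, 41  → R4 = 41
  SUB R0, R4  → R0 = 174 - 41 = 133
Final: R0 = 133

133


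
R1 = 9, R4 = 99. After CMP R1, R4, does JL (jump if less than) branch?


Trace:
  R1 = 9, R4 = 99
  CMP R1, R4  → compares 9 vs 99
  JL checks: is 9 less than 99?
  9 < 99, so condition is true
Branch taken: Yes

Yes


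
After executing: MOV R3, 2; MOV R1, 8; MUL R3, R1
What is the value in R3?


Register state trace:
  MOV R3, 2  → R3 = 2
  MOV R1, 8  → R1 = 8
  MUL R3, R1  → R3 = 2 * 8 = 16
Final: R3 = 16

16


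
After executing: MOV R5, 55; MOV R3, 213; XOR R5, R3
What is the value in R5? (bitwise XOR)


Register state trace:
  MOV R5, 55  → R5 = 55 (0b00110111)
  MOV R3, 213  → R3 = 213 (0b11010101)
  XOR R5, R3  → R5 = 55 XOR 213 = 226 (0b11100010)
Final: R5 = 226

226


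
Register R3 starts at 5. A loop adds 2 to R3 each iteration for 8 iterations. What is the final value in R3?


Starting value: R3 = 5
  Iter 1: R3 = 5 + 2 = 7
  Iter 2: R3 = 7 + 2 = 9
  Iter 3: R3 = 9 + 2 = 11
  Iter 4: R3 = 11 + 2 = 13
  Iter 5: R3 = 13 + 2 = 15
  Iter 6: R3 = 15 + 2 = 17
  Iter 7: R3 = 17 + 2 = 19
  Iter 8: R3 = 19 + 2 = 21
Final: R3 = 21

21


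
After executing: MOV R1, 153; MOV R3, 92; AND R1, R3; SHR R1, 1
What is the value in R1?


Register state trace:
  MOV R1, 153  → R1 = 153 (0b10011001)
  MOV R3, 92  → R3 = 92 (0b01011100)
  AND R1, R3  → R1 = 153 AND 92 = 24 (0b00011000)
  SHR R1, 1  → R1 = 24 >> 1 = 12
Final: R1 = 12

12


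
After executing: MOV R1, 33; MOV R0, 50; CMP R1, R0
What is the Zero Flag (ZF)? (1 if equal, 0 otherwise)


Register state trace:
  MOV R1, 33  → R1 = 33
  MOV R0, 50  → R0 = 50
  CMP R1, R0  → computes 33 - 50 = -17
  Result is nonzero, so values are not equal
ZF = 0

0


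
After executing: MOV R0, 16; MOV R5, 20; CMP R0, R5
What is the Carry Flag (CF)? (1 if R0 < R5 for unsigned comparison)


Register state trace:
  MOV R0, 16  → R0 = 16
  MOV R5, 20  → R5 = 20
  CMP R0, R5  → unsigned 16 - 20: borrow occurs
  16 < 20, so CF = 1
CF = 1

1


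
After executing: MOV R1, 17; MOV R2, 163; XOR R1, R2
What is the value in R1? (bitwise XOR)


Register state trace:
  MOV R1, 17  → R1 = 17 (0b00010001)
  MOV R2, 163  → R2 = 163 (0b10100011)
  XOR R1, R2  → R1 = 17 XOR 163 = 178 (0b10110010)
Final: R1 = 178

178


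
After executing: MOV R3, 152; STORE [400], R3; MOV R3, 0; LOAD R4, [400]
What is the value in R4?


Register and memory trace:
  MOV R3, 152  → R3 = 152
  STORE [400], R3  → mem[400] = 152
  MOV R3, 0  → R3 = 0
  LOAD R4, [400]  → R4 = mem[400] = 152
Final: R4 = 152

152


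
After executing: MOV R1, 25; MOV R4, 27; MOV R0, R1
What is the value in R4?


Register state trace:
  MOV R1, 25  → R1 = 25
  MOV R4, 27  → R4 = 27
  MOV R0, R1  → R0 = 25
Final: R4 = 27

27


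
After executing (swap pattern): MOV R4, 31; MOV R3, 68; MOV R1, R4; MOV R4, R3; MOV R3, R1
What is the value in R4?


Register state trace (swap pattern):
  MOV R4, 31  → R4 = 31
  MOV R3, 68  → R3 = 68
  MOV R1, R4  → R1 = 31  (save R4)
  MOV R4, R3  → R4 = 68  (R4 gets R3's value)
  MOV R3, R1  → R3 = 31  (R3 gets saved value)
Final: R4 = 68

68


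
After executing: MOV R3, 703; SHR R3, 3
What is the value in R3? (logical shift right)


Register state trace:
  MOV R3, 703  → R3 = 703
  SHR R3, 3  → R3 = 703 >> 3 = 703 // 2^3 = 87
Final: R3 = 87

87


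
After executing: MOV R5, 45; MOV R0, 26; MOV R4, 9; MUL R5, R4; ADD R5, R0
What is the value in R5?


Register state trace:
  MOV R5, 45  → R5 = 45
  MOV R0, 26  → R0 = 26
  MOV R4, 9  → R4 = 9
  MUL R5, R4  → R5 = 45 * 9 = 405
  ADD R5, R0  → R5 = 405 + 26 = 431
Final: R5 = 431

431


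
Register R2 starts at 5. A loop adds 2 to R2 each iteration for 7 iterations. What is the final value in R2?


Starting value: R2 = 5
  Iter 1: R2 = 5 + 2 = 7
  Iter 2: R2 = 7 + 2 = 9
  Iter 3: R2 = 9 + 2 = 11
  Iter 4: R2 = 11 + 2 = 13
  Iter 5: R2 = 13 + 2 = 15
  Iter 6: R2 = 15 + 2 = 17
  Iter 7: R2 = 17 + 2 = 19
Final: R2 = 19

19


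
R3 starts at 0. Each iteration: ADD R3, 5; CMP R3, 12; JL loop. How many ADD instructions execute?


Loop trace (R3 starts at 0, target 12, step 5):
  ADD #1: R3 = 0 + 5 = 5  → 5 < 12, loop
  ADD #2: R3 = 5 + 5 = 10  → 10 < 12, loop
  ADD #3: R3 = 10 + 5 = 15  → 15 >= 12, exit
Total ADD instructions: 3

3


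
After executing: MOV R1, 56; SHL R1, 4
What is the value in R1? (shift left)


Register state trace:
  MOV R1, 56  → R1 = 56
  SHL R1, 4  → R1 = 56 << 4 = 56 * 2^4 = 896
Final: R1 = 896

896


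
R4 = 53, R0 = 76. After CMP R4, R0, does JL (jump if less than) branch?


Trace:
  R4 = 53, R0 = 76
  CMP R4, R0  → compares 53 vs 76
  JL checks: is 53 less than 76?
  53 < 76, so condition is true
Branch taken: Yes

Yes


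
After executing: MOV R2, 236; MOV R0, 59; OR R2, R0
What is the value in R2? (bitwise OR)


Register state trace:
  MOV R2, 236  → R2 = 236 (0b11101100)
  MOV R0, 59  → R0 = 59 (0b00111011)
  OR R2, R0   → R2 = 236 OR 59 = 255 (0b11111111)
Final: R2 = 255

255


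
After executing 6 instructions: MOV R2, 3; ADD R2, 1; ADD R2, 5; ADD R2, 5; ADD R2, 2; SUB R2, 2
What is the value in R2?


Register state trace:
  MOV R2, 3  → R2 = 3
  ADD R2, 1  → R2 = 3 + 1 = 4
  ADD R2, 5  → R2 = 4 + 5 = 9
  ADD R2, 5  → R2 = 9 + 5 = 14
  ADD R2, 2  → R2 = 14 + 2 = 16
  SUB R2, 2  → R2 = 16 - 2 = 14
Final: R2 = 14

14


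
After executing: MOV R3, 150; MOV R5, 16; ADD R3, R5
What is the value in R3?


Register state trace:
  MOV R3, 150  → R3 = 150
  MOV R5, 16  → R5 = 16
  ADD R3, R5  → R3 = 150 + 16 = 166
Final: R3 = 166

166


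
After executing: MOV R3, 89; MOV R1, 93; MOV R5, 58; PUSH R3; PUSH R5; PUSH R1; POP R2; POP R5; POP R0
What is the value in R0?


Stack trace (top is rightmost):
  MOV R3, 89  → R3 = 89
  MOV R1, 93  → R1 = 93
  MOV R5, 58  → R5 = 58
  PUSH R3  → stack: [89]
  PUSH R5  → stack: [89, 58]
  PUSH R1  → stack: [89, 58, 93]
  POP R2  → R2 = 93, stack: [89, 58]
  POP R5  → R5 = 58, stack: [89]
  POP R0  → R0 = 89, stack: []
Final: R0 = 89

89


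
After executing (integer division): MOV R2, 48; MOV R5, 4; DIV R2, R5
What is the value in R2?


Register state trace:
  MOV R2, 48  → R2 = 48
  MOV R5, 4  → R5 = 4
  DIV R2, R5  → R2 = 48 // 4 = 12
Final: R2 = 12

12


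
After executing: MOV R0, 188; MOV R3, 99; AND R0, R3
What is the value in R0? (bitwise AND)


Register state trace:
  MOV R0, 188  → R0 = 188 (0b10111100)
  MOV R3, 99  → R3 = 99 (0b01100011)
  AND R0, R3  → R0 = 188 AND 99 = 32 (0b00100000)
Final: R0 = 32

32


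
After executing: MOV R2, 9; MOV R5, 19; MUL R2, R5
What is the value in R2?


Register state trace:
  MOV R2, 9  → R2 = 9
  MOV R5, 19  → R5 = 19
  MUL R2, R5  → R2 = 9 * 19 = 171
Final: R2 = 171

171


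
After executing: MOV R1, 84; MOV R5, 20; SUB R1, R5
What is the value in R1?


Register state trace:
  MOV R1, 84  → R1 = 84
  MOV R5, 20  → R5 = 20
  SUB R1, R5  → R1 = 84 - 20 = 64
Final: R1 = 64

64


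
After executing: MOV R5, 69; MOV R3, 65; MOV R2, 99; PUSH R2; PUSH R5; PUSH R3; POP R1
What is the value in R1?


Stack trace (top is rightmost):
  MOV R5, 69  → R5 = 69
  MOV R3, 65  → R3 = 65
  MOV R2, 99  → R2 = 99
  PUSH R2  → stack: [99]
  PUSH R5  → stack: [99, 69]
  PUSH R3  → stack: [99, 69, 65]
  POP R1  → R1 = 65, stack: [99, 69]
Final: R1 = 65

65


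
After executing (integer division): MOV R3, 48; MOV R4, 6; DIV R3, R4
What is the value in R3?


Register state trace:
  MOV R3, 48  → R3 = 48
  MOV R4, 6  → R4 = 6
  DIV R3, R4  → R3 = 48 // 6 = 8
Final: R3 = 8

8


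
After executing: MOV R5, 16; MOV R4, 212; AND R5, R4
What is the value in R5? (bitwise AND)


Register state trace:
  MOV R5, 16  → R5 = 16 (0b00010000)
  MOV R4, 212  → R4 = 212 (0b11010100)
  AND R5, R4  → R5 = 16 AND 212 = 16 (0b00010000)
Final: R5 = 16

16


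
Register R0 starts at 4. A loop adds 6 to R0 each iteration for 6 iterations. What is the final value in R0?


Starting value: R0 = 4
  Iter 1: R0 = 4 + 6 = 10
  Iter 2: R0 = 10 + 6 = 16
  Iter 3: R0 = 16 + 6 = 22
  Iter 4: R0 = 22 + 6 = 28
  Iter 5: R0 = 28 + 6 = 34
  Iter 6: R0 = 34 + 6 = 40
Final: R0 = 40

40


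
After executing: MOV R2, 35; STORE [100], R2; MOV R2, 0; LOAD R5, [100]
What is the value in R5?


Register and memory trace:
  MOV R2, 35  → R2 = 35
  STORE [100], R2  → mem[100] = 35
  MOV R2, 0  → R2 = 0
  LOAD R5, [100]  → R5 = mem[100] = 35
Final: R5 = 35

35


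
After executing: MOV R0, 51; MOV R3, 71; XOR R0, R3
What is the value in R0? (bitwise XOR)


Register state trace:
  MOV R0, 51  → R0 = 51 (0b00110011)
  MOV R3, 71  → R3 = 71 (0b01000111)
  XOR R0, R3  → R0 = 51 XOR 71 = 116 (0b01110100)
Final: R0 = 116

116


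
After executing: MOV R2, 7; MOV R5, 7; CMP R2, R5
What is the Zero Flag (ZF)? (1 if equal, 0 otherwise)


Register state trace:
  MOV R2, 7  → R2 = 7
  MOV R5, 7  → R5 = 7
  CMP R2, R5  → computes 7 - 7 = 0
  Result is zero, so values are equal
ZF = 1

1


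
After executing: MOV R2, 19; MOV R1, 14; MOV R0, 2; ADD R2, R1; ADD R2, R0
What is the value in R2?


Register state trace:
  MOV R2, 19  → R2 = 19
  MOV R1, 14  → R1 = 14
  MOV R0, 2  → R0 = 2
  ADD R2, R1  → R2 = 19 + 14 = 33
  ADD R2, R0  → R2 = 33 + 2 = 35
Final: R2 = 35

35


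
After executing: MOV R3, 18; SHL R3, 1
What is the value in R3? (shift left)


Register state trace:
  MOV R3, 18  → R3 = 18
  SHL R3, 1  → R3 = 18 << 1 = 18 * 2^1 = 36
Final: R3 = 36

36


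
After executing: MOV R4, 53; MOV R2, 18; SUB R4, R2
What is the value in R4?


Register state trace:
  MOV R4, 53  → R4 = 53
  MOV R2, 18  → R2 = 18
  SUB R4, R2  → R4 = 53 - 18 = 35
Final: R4 = 35

35


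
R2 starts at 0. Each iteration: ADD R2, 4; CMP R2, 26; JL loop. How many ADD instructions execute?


Loop trace (R2 starts at 0, target 26, step 4):
  ADD #1: R2 = 0 + 4 = 4  → 4 < 26, loop
  ADD #2: R2 = 4 + 4 = 8  → 8 < 26, loop
  ADD #3: R2 = 8 + 4 = 12  → 12 < 26, loop
  ADD #4: R2 = 12 + 4 = 16  → 16 < 26, loop
  ADD #5: R2 = 16 + 4 = 20  → 20 < 26, loop
  ADD #6: R2 = 20 + 4 = 24  → 24 < 26, loop
  ADD #7: R2 = 24 + 4 = 28  → 28 >= 26, exit
Total ADD instructions: 7

7


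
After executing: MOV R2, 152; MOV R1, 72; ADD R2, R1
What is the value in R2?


Register state trace:
  MOV R2, 152  → R2 = 152
  MOV R1, 72  → R1 = 72
  ADD R2, R1  → R2 = 152 + 72 = 224
Final: R2 = 224

224


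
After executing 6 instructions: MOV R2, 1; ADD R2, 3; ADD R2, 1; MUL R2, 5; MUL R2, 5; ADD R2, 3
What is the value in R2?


Register state trace:
  MOV R2, 1  → R2 = 1
  ADD R2, 3  → R2 = 1 + 3 = 4
  ADD R2, 1  → R2 = 4 + 1 = 5
  MUL R2, 5  → R2 = 5 * 5 = 25
  MUL R2, 5  → R2 = 25 * 5 = 125
  ADD R2, 3  → R2 = 125 + 3 = 128
Final: R2 = 128

128


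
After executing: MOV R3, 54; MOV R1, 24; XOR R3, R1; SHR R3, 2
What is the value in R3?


Register state trace:
  MOV R3, 54  → R3 = 54 (0b00110110)
  MOV R1, 24  → R1 = 24 (0b00011000)
  XOR R3, R1  → R3 = 54 XOR 24 = 46 (0b00101110)
  SHR R3, 2  → R3 = 46 >> 2 = 11
Final: R3 = 11

11


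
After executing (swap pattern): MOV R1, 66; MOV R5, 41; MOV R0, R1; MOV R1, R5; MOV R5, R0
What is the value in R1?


Register state trace (swap pattern):
  MOV R1, 66  → R1 = 66
  MOV R5, 41  → R5 = 41
  MOV R0, R1  → R0 = 66  (save R1)
  MOV R1, R5  → R1 = 41  (R1 gets R5's value)
  MOV R5, R0  → R5 = 66  (R5 gets saved value)
Final: R1 = 41

41


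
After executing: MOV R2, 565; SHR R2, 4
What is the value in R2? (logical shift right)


Register state trace:
  MOV R2, 565  → R2 = 565
  SHR R2, 4  → R2 = 565 >> 4 = 565 // 2^4 = 35
Final: R2 = 35

35
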